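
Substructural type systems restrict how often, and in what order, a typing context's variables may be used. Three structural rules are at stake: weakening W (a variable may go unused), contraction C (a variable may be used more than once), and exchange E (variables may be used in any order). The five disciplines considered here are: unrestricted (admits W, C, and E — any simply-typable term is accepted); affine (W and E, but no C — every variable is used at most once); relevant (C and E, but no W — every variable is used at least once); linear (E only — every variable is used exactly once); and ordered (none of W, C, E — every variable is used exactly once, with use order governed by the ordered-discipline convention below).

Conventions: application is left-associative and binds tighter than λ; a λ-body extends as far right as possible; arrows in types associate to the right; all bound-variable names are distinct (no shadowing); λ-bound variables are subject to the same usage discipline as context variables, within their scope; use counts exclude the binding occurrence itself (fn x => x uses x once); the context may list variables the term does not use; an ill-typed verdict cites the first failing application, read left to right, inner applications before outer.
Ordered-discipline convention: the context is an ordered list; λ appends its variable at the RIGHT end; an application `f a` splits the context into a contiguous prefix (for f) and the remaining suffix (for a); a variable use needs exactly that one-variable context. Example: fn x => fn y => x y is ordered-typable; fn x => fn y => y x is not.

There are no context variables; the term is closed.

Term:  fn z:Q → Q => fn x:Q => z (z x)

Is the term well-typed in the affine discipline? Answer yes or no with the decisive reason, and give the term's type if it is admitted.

no — uses contraction: z ×2
usage: z [bound]: 2, x [bound]: 1
left-to-right use order: z, z, x
typing: well-typed at (Q → Q) → Q → Q
all disciplines: ordered ✗; linear ✗; affine ✗; relevant ✓; unrestricted ✓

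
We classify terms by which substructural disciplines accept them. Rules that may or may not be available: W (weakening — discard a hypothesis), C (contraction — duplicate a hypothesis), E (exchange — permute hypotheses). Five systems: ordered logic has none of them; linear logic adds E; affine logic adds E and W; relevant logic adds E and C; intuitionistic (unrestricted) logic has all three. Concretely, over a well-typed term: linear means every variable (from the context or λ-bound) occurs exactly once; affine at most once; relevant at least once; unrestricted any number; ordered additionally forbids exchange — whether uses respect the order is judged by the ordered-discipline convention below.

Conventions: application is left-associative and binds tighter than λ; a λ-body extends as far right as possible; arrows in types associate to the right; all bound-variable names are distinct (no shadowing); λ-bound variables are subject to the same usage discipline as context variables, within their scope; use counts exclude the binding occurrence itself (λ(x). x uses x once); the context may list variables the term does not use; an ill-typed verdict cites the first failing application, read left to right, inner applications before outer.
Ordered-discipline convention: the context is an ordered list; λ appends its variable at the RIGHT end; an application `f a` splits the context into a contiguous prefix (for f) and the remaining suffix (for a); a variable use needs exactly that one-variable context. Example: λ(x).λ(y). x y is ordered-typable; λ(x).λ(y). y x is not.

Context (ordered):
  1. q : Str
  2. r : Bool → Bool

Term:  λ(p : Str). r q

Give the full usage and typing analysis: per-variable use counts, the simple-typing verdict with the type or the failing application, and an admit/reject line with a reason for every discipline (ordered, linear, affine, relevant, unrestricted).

use counts: q: 1×; r: 1×; p [bound]: 0×
left-to-right use order: r, q
typing: ill-typed: an application expects Bool but receives Str
ordered ✗ (a type mismatch blocks all five)
linear ✗ (the type mismatch rejects it)
affine ✗ (not simply typable)
relevant ✗ (fails simple typing)
unrestricted ✗ (a type mismatch blocks all five)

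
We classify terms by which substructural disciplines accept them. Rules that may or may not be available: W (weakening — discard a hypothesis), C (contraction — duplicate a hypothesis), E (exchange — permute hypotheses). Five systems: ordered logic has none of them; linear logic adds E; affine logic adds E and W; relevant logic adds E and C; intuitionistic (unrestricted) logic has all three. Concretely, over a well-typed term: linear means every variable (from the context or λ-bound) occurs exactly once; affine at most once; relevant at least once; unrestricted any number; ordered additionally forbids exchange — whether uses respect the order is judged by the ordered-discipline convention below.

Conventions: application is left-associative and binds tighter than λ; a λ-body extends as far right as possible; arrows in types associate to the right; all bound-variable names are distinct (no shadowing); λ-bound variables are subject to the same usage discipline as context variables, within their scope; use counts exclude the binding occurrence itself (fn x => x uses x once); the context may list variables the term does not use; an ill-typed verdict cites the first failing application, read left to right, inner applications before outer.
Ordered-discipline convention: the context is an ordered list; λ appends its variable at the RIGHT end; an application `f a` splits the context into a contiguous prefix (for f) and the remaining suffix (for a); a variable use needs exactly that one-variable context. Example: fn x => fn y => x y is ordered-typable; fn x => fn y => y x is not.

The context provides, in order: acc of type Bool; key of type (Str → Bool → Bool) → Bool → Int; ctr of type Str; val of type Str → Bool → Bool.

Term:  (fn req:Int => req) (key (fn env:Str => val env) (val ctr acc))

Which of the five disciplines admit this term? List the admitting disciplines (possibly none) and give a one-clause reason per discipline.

admitting disciplines: relevant, unrestricted
usage: acc: 1×, key: 1×, ctr: 1×, val: 2×, req (λ-bound): 1×, env (λ-bound): 1×
use order (left to right): req, key, val, env, val, ctr, acc
typing: well-typed at Int
ordered: ✗ — uses contraction: val ×2
linear: ✗ — uses contraction: val ×2
affine: ✗ — uses contraction: val ×2
relevant: ✓ — acc, key, ctr, val, req, env: all used, weakening unneeded
unrestricted: ✓ — typability at Int is all that's needed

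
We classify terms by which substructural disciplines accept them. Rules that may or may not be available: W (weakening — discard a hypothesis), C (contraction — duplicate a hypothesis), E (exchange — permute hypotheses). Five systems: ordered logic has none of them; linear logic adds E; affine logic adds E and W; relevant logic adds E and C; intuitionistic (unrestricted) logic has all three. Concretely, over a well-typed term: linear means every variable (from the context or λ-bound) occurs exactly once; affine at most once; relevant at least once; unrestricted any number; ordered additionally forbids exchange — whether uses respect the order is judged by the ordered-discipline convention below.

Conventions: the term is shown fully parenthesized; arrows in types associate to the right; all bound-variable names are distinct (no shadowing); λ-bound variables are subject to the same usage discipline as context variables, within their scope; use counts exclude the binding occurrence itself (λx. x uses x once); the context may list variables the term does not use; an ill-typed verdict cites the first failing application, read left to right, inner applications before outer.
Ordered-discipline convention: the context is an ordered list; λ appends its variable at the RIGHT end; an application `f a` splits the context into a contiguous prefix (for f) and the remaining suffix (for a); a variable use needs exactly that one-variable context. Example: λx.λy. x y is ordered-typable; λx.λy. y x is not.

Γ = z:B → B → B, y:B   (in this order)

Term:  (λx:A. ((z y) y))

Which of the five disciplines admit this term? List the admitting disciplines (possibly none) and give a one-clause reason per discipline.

admitting disciplines: unrestricted
counts: z: 1, y: 2, x (bound): 0
use order (left to right): z, y, y
typing: well-typed at A → B
ordered ✗ (repeated use of y ×2; needs weakening: x unused)
linear ✗ (repeated use of y ×2; needs weakening: x unused)
affine ✗ (repeated use of y ×2)
relevant ✗ (needs weakening: x unused)
unrestricted ✓ (simply typable at A → B; W, C, E all held)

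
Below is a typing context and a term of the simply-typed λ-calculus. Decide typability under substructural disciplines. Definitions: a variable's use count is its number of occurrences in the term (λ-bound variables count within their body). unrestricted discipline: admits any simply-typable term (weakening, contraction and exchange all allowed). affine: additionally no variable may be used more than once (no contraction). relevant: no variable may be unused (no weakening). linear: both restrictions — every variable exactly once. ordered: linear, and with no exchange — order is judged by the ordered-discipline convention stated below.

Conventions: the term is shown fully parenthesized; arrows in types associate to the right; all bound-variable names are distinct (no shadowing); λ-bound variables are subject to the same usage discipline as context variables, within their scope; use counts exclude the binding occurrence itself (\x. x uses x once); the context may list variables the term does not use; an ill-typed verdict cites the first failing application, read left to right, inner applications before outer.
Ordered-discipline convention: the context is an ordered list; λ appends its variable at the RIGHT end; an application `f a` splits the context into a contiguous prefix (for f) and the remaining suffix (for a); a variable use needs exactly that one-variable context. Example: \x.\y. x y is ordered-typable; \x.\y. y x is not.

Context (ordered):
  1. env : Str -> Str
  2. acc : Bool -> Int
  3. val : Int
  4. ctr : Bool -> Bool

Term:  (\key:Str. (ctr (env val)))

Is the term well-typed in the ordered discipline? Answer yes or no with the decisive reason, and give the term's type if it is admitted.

no — a type mismatch blocks all five
usage: env: 1; acc: 0; val: 1; ctr: 1; key (λ-bound): 0
order of uses: ctr, env, val
typing: ill-typed: an argument Int mismatches the expected Str
across the five disciplines: ordered ✗; linear ✗; affine ✗; relevant ✗; unrestricted ✗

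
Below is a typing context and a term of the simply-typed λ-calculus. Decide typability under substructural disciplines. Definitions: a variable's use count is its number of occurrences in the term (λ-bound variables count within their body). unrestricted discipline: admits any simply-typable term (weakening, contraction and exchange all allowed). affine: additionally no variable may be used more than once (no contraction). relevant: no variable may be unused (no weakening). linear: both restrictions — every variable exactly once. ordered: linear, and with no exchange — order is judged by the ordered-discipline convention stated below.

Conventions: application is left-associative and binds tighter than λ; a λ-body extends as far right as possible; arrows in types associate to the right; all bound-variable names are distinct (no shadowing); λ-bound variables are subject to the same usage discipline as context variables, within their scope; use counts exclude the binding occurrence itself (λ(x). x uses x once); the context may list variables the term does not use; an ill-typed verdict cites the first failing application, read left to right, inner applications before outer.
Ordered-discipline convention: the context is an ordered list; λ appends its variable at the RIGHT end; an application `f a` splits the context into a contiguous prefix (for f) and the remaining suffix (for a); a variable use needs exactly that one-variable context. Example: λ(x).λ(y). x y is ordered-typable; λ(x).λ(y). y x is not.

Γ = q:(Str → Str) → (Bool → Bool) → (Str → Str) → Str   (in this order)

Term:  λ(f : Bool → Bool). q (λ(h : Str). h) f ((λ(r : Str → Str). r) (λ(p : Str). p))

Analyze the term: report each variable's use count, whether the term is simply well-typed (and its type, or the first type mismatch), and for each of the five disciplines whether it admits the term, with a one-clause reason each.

counts: q=1, f (bound)=1, h (bound)=1, r (bound)=1, p (bound)=1
use order (left to right): q, h, f, r, p
typing: ✓ — (Bool → Bool) → Str
ordered ✓ (one use each (q, f, h, r, p); ordered split holds)
linear ✓ (single use per variable (q, f, h, r, p))
affine ✓ (none of q, f, h, r, p used more than once)
relevant ✓ (at least one use each (q, f, h, r, p))
unrestricted ✓ (simply typable at (Bool → Bool) → Str; W, C, E all held)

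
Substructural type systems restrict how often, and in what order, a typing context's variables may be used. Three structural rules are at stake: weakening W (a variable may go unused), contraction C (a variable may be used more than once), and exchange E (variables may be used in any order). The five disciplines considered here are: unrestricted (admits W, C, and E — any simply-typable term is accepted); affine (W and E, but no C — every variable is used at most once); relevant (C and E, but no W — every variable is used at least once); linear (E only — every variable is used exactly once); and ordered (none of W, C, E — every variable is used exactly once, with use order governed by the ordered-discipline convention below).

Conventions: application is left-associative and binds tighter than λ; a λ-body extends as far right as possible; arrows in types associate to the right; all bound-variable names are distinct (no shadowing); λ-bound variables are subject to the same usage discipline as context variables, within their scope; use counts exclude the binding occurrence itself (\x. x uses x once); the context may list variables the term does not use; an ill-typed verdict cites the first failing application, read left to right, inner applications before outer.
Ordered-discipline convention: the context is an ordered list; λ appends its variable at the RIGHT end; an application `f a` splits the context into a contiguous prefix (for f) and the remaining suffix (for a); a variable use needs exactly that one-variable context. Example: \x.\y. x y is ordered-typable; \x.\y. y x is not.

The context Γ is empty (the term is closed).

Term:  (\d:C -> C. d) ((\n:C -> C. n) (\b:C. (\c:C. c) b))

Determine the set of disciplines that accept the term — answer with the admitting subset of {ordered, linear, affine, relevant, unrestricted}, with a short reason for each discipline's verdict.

admitting disciplines: ordered, linear, affine, relevant, unrestricted
variable uses: d (λ-bound): 1×, n (λ-bound): 1×, b (λ-bound): 1×, c (λ-bound): 1×
use order (left to right): d, n, c, b
typing: the term checks, with type C -> C
ordered: ✓, one use each (d, n, b, c); ordered split holds
linear: ✓, each of d, n, b, c used exactly once
affine: ✓, at most one use each (d, n, b, c)
relevant: ✓, at least one use each (d, n, b, c)
unrestricted: ✓, type-checks (C -> C) and nothing is barred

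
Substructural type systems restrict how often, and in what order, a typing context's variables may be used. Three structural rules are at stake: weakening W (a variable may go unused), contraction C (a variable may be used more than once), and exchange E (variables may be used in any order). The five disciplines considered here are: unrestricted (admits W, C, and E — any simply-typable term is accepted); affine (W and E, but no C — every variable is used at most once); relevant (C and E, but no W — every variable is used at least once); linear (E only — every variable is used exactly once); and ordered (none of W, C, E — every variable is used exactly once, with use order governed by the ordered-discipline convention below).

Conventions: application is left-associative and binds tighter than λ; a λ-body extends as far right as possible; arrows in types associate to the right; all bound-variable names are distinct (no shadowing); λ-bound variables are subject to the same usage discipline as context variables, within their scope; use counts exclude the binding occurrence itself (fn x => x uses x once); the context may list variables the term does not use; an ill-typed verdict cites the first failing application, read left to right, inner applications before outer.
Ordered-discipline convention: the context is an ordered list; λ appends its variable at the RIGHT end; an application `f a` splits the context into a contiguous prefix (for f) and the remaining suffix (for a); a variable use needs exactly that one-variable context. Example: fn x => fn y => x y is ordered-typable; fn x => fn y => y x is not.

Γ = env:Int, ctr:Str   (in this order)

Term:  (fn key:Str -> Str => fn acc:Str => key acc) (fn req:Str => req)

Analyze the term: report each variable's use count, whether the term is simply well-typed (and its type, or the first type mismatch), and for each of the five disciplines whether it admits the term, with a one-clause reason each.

counts: env=0; ctr=0; key (bound)=1; acc (bound)=1; req (bound)=1
use order (left to right): key, acc, req
typing: well-typed at Str -> Str
ordered: ✗ — env, ctr left unused
linear: ✗ — env, ctr left unused
affine: ✓ — none of env, ctr, key, acc, req used more than once
relevant: ✗ — env, ctr left unused
unrestricted: ✓ — typability at Str -> Str is all that's needed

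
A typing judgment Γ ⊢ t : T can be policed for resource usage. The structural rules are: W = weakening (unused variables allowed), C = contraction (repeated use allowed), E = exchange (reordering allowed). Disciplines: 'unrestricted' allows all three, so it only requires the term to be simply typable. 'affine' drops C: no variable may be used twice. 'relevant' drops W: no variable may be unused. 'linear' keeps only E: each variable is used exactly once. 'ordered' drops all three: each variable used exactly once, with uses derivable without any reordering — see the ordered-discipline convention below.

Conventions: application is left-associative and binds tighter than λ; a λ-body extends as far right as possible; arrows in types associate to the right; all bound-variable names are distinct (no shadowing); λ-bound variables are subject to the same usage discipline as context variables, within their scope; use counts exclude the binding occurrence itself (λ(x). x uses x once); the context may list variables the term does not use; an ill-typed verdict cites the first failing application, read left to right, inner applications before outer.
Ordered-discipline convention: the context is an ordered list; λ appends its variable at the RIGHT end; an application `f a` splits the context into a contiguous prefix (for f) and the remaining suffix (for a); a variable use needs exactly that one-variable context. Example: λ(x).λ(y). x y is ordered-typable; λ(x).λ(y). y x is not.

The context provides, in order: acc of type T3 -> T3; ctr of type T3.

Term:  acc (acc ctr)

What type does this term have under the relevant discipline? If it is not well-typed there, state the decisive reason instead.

term : T3
use counts: acc ×2, ctr ×1
uses in reading order: acc, acc, ctr
typing: the term checks, with type T3
per-discipline verdicts: ordered ✗ | linear ✗ | affine ✗ | relevant ✓ | unrestricted ✓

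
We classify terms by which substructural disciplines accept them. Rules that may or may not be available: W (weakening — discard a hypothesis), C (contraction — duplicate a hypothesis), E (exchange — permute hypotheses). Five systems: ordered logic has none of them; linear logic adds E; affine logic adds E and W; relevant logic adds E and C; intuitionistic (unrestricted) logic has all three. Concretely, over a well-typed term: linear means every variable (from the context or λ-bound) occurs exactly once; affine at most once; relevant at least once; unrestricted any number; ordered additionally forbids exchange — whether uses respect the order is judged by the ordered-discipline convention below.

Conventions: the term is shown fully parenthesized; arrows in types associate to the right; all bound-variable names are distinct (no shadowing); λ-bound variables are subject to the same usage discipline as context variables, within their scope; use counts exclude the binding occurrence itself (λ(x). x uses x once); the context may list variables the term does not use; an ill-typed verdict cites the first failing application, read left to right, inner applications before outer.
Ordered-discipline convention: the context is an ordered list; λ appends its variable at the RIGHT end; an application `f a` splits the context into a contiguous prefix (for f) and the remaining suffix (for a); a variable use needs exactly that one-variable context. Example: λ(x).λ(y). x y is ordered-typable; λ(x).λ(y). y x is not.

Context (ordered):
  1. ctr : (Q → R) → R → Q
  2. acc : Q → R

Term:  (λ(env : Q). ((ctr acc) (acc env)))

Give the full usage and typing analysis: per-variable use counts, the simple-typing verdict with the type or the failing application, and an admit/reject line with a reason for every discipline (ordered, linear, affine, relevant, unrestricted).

variable uses: ctr=1, acc=2, env [bound]=1
left-to-right use order: ctr, acc, acc, env
typing: well-typed — term : Q → Q
ordered: ✗, needs contraction — acc ×2
linear: ✗, needs contraction — acc ×2
affine: ✗, needs contraction — acc ×2
relevant: ✓, none of ctr, acc, env goes unused
unrestricted: ✓, simply typable at Q → Q; W, C, E all held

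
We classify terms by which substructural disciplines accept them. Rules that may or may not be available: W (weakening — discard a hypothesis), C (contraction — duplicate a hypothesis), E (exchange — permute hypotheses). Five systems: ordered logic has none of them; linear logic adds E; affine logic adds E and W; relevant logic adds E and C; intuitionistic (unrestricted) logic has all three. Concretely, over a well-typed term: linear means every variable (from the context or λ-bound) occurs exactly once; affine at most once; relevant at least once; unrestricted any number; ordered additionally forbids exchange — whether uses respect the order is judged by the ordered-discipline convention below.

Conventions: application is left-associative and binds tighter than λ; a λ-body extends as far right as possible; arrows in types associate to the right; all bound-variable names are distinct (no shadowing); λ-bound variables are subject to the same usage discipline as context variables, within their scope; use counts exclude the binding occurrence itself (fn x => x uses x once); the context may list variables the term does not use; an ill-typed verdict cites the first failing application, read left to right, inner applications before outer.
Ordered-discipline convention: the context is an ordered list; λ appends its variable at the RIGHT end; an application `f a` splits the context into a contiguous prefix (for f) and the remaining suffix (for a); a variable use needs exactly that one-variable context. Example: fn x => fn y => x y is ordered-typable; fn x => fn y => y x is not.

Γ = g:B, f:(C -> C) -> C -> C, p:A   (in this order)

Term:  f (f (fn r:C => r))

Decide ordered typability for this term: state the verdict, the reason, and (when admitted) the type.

no — f ×2 used more than once (contraction); g, p never used (weakening)
usage: g: 0×; f: 2×; p: 0×; r [bound]: 1×
order of uses: f, f, r
typing: well-typed at C -> C
all disciplines: ordered ✗; linear ✗; affine ✗; relevant ✗; unrestricted ✓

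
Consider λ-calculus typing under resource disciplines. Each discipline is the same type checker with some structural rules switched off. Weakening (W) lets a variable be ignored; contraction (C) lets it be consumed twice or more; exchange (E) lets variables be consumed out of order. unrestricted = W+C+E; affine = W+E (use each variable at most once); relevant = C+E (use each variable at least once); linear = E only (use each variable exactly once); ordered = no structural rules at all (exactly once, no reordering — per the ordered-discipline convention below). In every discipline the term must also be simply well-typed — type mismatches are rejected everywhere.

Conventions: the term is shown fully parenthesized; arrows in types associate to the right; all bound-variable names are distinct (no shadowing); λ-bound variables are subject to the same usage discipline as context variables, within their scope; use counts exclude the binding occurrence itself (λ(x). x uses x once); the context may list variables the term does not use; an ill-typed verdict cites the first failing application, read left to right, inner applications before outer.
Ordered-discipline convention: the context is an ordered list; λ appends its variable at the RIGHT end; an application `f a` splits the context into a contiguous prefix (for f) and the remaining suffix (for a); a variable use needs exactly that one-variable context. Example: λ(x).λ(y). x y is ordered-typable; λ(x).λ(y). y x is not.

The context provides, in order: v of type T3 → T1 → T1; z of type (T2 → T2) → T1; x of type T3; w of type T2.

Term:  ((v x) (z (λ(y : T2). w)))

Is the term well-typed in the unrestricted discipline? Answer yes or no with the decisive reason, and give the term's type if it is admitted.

yes — type-checks (T1) and nothing is barred; term : T1
usage: v: 1; z: 1; x: 1; w: 1; y (bound): 0
use order (left to right): v, x, z, w
typing: well-typed at T1
per-discipline verdicts: ordered ✗ | linear ✗ | affine ✓ | relevant ✗ | unrestricted ✓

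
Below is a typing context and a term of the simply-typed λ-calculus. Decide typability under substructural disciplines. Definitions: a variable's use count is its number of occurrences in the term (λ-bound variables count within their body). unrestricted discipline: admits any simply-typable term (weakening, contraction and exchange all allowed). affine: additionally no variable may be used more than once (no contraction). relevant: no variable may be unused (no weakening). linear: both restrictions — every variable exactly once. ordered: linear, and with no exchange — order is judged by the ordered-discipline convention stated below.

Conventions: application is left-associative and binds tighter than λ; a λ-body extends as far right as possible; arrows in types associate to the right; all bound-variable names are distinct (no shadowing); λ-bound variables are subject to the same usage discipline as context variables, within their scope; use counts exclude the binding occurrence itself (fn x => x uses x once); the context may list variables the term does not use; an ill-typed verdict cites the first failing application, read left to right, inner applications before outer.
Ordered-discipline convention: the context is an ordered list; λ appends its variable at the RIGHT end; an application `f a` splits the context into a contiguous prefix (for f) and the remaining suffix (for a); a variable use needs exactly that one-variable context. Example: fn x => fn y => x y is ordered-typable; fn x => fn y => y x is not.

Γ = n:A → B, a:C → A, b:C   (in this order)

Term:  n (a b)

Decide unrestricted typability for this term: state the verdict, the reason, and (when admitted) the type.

yes — type-checks (B) and nothing is barred; term : B
variable uses: n: 1, a: 1, b: 1
order of uses: n, a, b
typing: well-typed at B
summary: ordered ✓; linear ✓; affine ✓; relevant ✓; unrestricted ✓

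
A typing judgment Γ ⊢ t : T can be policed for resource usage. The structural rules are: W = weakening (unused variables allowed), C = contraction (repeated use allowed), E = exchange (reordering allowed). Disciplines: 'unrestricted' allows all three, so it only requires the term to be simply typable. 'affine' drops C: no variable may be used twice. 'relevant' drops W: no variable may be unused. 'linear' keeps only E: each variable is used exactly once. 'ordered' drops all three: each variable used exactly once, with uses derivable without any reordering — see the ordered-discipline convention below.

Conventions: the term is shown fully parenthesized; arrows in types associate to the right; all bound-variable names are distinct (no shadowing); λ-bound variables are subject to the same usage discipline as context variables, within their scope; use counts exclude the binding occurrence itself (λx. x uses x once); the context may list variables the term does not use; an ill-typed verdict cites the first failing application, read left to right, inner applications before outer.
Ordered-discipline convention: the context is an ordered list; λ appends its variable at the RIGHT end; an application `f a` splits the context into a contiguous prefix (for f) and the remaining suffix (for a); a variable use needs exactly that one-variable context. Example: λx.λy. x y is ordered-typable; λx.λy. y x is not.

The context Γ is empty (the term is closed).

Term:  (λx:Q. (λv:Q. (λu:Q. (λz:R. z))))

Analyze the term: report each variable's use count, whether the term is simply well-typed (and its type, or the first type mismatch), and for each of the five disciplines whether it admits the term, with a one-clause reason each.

counts: x [bound] ×0, v [bound] ×0, u [bound] ×0, z [bound] ×1
use order (left to right): z
typing: the term checks, with type Q -> Q -> Q -> R -> R
ordered: ✗ — unused: x, v, u — weakening required
linear: ✗ — unused: x, v, u — weakening required
affine: ✓ — no duplicate uses among x, v, u, z
relevant: ✗ — unused: x, v, u — weakening required
unrestricted: ✓ — well-typed at Q -> Q -> Q -> R -> R; no restrictions here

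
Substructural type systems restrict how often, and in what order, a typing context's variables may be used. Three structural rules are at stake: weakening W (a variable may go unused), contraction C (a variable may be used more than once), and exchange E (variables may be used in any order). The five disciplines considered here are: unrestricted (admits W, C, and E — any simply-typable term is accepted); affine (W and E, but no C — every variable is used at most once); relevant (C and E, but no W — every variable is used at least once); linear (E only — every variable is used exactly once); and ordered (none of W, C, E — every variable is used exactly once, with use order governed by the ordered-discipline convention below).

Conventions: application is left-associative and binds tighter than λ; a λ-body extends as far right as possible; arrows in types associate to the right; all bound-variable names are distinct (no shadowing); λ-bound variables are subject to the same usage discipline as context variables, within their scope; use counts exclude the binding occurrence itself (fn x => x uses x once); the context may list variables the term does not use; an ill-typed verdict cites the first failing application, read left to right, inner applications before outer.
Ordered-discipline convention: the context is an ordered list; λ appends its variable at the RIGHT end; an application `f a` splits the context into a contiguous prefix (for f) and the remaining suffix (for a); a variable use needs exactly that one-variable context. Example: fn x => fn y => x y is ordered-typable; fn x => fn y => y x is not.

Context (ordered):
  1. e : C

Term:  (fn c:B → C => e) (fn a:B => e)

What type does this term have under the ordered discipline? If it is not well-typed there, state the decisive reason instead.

not well-typed under ordered — uses contraction: e ×2; unused: c, a — weakening required
usage: e: 2, c [bound]: 0, a [bound]: 0
use order (left to right): e, e
typing: well-typed — term : C
per-discipline verdicts: ordered ✗ | linear ✗ | affine ✗ | relevant ✗ | unrestricted ✓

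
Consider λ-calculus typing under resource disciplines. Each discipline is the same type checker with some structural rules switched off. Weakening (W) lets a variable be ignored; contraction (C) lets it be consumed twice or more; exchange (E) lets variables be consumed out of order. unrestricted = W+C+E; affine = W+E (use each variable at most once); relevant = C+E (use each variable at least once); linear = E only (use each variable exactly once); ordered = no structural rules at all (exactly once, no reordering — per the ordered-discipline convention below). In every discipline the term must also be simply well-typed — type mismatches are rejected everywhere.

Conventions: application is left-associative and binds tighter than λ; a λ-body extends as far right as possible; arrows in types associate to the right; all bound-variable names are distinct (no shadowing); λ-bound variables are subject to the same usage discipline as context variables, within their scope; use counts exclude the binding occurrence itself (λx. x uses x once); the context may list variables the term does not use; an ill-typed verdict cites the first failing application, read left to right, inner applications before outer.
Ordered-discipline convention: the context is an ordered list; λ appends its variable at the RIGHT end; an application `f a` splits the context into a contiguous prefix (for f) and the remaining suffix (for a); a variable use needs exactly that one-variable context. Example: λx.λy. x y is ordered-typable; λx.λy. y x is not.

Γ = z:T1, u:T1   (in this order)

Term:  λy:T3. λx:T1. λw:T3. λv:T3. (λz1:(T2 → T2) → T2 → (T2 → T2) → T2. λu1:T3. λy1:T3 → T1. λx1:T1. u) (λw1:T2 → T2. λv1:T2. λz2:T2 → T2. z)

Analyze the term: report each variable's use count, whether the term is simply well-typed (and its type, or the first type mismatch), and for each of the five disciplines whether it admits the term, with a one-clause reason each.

usage: z: 1×, u: 1×, y (bound): 0×, x (bound): 0×, w (bound): 0×, v (bound): 0×, z1 (bound): 0×, u1 (bound): 0×, y1 (bound): 0×, x1 (bound): 0×, w1 (bound): 0×, v1 (bound): 0×, z2 (bound): 0×
uses in reading order: u, z
typing: ill-typed: argument of type (T2 → T2) → T2 → (T2 → T2) → T1 where (T2 → T2) → T2 → (T2 → T2) → T2 is required
ordered ✗ (a type mismatch blocks all five)
linear ✗ (the type mismatch rejects it)
affine ✗ (not simply typable)
relevant ✗ (fails simple typing)
unrestricted ✗ (a type mismatch blocks all five)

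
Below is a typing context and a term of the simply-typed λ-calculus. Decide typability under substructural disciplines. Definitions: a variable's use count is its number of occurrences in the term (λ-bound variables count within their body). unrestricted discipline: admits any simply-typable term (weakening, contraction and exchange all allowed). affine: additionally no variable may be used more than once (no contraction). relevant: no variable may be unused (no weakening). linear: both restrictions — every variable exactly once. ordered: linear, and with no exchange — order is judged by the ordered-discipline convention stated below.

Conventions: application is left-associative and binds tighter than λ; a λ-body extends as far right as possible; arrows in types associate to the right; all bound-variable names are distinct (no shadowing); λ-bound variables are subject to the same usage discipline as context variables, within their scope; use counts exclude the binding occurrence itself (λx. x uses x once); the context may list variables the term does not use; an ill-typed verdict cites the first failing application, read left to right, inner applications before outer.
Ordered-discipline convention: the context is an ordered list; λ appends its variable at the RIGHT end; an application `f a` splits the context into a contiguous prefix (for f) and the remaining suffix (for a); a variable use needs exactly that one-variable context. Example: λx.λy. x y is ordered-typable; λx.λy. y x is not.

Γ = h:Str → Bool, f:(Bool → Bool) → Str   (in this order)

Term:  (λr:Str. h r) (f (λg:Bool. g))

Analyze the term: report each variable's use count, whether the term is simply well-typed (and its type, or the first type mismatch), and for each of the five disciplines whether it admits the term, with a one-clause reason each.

use counts: h: 1×, f: 1×, r (λ-bound): 1×, g (λ-bound): 1×
order of uses: h, r, f, g
typing: well-typed — term : Bool
ordered ✓ (h, f, r, g once each; derivable with no W/C/E)
linear ✓ (h, f, r, g: one use apiece)
affine ✓ (no duplicate uses among h, f, r, g)
relevant ✓ (at least one use each (h, f, r, g))
unrestricted ✓ (typability at Bool is all that's needed)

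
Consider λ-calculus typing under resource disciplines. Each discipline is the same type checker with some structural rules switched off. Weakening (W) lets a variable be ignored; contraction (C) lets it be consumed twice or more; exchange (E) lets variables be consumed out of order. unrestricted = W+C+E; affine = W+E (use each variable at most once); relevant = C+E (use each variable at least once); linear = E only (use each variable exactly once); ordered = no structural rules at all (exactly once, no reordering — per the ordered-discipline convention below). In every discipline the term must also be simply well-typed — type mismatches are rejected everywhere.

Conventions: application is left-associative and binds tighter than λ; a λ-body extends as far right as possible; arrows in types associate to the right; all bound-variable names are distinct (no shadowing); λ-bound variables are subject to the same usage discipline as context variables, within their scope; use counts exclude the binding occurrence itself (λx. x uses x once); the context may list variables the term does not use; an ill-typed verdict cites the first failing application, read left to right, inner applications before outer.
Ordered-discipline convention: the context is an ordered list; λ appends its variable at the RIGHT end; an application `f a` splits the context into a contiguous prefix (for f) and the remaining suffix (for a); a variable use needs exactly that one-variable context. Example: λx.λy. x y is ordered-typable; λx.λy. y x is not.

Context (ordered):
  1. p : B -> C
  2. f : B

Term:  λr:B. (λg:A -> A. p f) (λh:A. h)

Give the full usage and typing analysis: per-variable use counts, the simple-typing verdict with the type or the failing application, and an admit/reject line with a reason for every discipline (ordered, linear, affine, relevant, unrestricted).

counts: p=1, f=1, r (bound)=0, g (bound)=0, h (bound)=1
uses in reading order: p, f, h
typing: well-typed — term : B -> C
ordered: ✗ — needs weakening: r, g unused
linear: ✗ — needs weakening: r, g unused
affine: ✓ — p, f, r, g, h: no repeats, contraction unneeded
relevant: ✗ — needs weakening: r, g unused
unrestricted: ✓ — simply typable at B -> C; W, C, E all held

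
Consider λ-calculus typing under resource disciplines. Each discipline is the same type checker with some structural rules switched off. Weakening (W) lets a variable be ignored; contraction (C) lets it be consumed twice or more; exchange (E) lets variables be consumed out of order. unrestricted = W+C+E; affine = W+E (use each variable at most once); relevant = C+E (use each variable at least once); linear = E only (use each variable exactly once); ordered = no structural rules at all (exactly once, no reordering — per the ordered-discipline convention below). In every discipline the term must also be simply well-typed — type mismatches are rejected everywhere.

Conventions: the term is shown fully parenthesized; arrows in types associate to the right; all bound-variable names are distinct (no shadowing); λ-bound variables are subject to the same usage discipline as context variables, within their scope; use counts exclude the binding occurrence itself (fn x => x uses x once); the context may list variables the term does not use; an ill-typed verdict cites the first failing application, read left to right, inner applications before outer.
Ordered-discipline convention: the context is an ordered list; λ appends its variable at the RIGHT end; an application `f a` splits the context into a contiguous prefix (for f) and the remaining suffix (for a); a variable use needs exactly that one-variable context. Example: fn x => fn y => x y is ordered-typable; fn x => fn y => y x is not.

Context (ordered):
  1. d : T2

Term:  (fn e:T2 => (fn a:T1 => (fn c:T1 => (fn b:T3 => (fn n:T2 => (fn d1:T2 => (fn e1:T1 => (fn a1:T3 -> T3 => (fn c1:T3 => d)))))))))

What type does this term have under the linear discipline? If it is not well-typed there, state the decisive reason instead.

not well-typed under linear — e, a, c, b, n, d1, e1, a1, c1 left unused
variable uses: d: 1×, e (λ-bound): 0×, a (λ-bound): 0×, c (λ-bound): 0×, b (λ-bound): 0×, n (λ-bound): 0×, d1 (λ-bound): 0×, e1 (λ-bound): 0×, a1 (λ-bound): 0×, c1 (λ-bound): 0×
use order (left to right): d
typing: well-typed — term : T2 -> T1 -> T1 -> T3 -> T2 -> T2 -> T1 -> (T3 -> T3) -> T3 -> T2
summary: ordered ✗ · linear ✗ · affine ✓ · relevant ✗ · unrestricted ✓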